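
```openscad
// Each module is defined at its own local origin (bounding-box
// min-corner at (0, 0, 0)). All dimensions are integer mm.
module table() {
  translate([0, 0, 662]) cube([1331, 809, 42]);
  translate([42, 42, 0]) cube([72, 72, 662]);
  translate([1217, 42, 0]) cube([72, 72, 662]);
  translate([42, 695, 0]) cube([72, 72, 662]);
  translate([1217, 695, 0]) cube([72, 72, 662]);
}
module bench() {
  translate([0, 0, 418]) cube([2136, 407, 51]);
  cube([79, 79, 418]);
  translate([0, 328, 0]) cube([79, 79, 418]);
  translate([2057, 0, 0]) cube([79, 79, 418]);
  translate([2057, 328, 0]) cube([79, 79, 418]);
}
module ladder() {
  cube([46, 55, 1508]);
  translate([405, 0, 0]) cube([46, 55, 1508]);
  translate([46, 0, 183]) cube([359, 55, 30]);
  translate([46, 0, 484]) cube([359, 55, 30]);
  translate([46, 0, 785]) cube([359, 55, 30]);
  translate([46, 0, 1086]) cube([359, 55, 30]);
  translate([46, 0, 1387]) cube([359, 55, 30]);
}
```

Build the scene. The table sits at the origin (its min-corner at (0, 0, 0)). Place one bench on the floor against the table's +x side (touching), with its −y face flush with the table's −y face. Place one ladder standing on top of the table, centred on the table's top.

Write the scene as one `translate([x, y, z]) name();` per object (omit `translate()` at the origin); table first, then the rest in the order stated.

table();
translate([1331, 0, 0]) bench();
translate([440, 377, 704]) ladder();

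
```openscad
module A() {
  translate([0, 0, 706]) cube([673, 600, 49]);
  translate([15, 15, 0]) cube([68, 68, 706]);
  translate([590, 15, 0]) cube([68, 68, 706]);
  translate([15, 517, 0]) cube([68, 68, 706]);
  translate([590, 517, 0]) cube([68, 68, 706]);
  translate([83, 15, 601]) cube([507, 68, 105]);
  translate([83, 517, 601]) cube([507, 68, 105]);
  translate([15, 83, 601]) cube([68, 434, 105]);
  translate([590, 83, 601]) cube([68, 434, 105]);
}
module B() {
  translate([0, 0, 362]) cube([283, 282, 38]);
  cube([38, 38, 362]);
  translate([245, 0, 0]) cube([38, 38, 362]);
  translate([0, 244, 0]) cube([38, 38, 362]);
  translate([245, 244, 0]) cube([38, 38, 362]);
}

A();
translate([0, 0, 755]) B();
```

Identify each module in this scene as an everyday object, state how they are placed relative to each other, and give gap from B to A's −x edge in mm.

The stool's min-x is at 0; the table's min-x is 0; gap = 0 mm.

A is a table. B is a stool. The stool is on top of the table. The gap from the stool to the table's −x edge is 0 mm.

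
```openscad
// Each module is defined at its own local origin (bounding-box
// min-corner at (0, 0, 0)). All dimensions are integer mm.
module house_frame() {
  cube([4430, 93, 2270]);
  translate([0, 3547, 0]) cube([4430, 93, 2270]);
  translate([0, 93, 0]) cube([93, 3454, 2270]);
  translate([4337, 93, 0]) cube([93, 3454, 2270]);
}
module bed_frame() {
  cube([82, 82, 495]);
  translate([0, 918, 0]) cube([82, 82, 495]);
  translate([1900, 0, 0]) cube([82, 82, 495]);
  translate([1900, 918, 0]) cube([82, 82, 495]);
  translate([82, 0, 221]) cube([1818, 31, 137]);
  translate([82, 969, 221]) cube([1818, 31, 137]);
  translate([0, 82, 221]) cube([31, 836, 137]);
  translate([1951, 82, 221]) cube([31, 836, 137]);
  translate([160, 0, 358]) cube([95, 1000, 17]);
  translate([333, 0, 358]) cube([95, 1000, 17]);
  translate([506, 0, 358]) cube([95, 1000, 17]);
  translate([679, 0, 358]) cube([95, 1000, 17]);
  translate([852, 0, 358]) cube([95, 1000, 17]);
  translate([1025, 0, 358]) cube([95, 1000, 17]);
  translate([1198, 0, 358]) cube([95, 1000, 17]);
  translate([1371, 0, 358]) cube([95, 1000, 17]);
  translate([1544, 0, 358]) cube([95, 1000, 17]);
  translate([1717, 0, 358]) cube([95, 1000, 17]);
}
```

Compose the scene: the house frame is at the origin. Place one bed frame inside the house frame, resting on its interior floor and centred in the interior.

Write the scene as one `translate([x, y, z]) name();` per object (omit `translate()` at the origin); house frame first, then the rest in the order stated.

house_frame();
translate([1224, 1320, 0]) bed_frame();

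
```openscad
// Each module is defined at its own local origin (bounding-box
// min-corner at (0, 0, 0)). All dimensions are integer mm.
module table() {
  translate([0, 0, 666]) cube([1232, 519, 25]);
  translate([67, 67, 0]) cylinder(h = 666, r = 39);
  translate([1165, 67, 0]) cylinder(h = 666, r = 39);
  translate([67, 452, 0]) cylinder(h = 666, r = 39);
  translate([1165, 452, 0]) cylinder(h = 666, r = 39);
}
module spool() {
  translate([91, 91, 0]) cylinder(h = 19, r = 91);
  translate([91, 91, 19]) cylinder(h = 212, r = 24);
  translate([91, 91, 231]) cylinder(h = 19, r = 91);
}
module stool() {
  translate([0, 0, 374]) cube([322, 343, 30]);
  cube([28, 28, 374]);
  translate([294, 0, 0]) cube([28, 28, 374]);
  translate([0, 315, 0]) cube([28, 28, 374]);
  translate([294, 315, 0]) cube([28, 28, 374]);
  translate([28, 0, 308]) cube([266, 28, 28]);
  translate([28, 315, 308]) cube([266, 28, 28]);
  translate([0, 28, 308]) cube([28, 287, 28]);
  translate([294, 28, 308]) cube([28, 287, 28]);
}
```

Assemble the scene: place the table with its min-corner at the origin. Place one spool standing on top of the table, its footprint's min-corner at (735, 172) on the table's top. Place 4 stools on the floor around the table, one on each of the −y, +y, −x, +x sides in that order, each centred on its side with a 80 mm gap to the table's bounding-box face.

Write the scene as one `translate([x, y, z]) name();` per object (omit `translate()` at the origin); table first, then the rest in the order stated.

table();
translate([735, 172, 691]) spool();
translate([455, -423, 0]) stool();
translate([455, 599, 0]) stool();
translate([-402, 88, 0]) stool();
translate([1312, 88, 0]) stool();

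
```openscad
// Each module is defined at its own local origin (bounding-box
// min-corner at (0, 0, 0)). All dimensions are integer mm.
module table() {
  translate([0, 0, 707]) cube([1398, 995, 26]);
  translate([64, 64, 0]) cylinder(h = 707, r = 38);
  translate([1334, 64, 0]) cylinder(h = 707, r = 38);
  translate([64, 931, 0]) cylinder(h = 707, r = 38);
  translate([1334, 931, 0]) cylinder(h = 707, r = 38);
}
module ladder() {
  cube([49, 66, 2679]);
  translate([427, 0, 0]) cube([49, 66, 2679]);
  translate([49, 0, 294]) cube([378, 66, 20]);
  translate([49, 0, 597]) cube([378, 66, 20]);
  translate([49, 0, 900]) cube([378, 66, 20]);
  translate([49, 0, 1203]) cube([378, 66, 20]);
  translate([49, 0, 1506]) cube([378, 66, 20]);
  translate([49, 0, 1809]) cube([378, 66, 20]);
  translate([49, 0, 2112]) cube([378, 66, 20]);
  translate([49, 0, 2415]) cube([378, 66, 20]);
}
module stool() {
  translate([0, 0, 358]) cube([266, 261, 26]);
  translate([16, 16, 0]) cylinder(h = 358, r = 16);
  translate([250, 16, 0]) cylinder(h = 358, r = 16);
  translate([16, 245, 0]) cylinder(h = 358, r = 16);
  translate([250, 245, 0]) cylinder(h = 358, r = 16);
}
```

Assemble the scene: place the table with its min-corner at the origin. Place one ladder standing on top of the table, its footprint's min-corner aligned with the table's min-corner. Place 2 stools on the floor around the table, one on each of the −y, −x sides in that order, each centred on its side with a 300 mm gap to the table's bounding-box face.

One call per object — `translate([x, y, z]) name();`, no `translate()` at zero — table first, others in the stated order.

table();
translate([0, 0, 733]) ladder();
translate([566, -561, 0]) stool();
translate([-566, 367, 0]) stool();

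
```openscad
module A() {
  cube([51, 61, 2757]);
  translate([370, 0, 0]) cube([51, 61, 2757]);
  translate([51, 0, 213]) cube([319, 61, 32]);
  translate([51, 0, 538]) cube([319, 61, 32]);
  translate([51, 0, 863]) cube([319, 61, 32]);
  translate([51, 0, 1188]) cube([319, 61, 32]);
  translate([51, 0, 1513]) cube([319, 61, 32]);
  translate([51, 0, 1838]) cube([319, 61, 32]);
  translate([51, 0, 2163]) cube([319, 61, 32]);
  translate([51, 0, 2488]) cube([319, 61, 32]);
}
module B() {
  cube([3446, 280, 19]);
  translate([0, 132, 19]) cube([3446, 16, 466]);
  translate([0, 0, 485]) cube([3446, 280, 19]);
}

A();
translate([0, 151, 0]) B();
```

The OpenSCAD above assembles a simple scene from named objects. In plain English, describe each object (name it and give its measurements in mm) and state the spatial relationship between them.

A is a wooden ladder with two side rails of 51×61 mm section and 2757 mm height, set 421 mm apart overall. Between them run 8 rectangular rungs (61 mm deep, 32 mm thick), front faces flush with the rails' −y face. The bottom of the first rung is 213 mm above the floor and each subsequent rung is 325 mm higher than the one below.

B is an I-beam lying along x, 3446 mm long. Overall section height 504 mm. Two flanges 280 mm wide (y) and 19 mm thick, one on the floor and one at the top; a web 16 mm thick runs between them, centred on the flange width.

The I-beam is on the floor beside the ladder on its +y side.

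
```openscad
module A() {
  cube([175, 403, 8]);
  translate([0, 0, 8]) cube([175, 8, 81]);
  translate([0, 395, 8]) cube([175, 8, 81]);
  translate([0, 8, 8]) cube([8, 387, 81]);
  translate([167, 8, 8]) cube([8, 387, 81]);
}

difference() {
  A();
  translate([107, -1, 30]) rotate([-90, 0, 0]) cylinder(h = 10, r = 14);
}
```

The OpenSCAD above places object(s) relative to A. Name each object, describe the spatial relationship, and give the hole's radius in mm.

A is an open box. The open box has a circular hole through its front wall. The hole's radius is 14 mm.

The subtracted cylinder has r = 14 mm.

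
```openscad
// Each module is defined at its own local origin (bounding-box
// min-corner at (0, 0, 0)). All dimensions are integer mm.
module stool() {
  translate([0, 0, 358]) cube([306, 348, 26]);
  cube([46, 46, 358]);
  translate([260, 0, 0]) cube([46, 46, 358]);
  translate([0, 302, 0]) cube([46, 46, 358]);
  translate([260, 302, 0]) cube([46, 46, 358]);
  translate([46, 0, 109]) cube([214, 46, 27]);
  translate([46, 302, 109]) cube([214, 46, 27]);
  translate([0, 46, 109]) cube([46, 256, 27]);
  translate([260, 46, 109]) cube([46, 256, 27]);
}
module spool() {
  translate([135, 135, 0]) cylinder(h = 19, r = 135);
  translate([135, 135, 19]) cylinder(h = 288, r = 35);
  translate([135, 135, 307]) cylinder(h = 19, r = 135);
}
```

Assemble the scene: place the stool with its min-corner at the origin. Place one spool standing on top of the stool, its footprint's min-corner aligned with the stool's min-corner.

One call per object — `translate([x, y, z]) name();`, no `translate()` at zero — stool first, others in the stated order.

stool();
translate([0, 0, 384]) spool();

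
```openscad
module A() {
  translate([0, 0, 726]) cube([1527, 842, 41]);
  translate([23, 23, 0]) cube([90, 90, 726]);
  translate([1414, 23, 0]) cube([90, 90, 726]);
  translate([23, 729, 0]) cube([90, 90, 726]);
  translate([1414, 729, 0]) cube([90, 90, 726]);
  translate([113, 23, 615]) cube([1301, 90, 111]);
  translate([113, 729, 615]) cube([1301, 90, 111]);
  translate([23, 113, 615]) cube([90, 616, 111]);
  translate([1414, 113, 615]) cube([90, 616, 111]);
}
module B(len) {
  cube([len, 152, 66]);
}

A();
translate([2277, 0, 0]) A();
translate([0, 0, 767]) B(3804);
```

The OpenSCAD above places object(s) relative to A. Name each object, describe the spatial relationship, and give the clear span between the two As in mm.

A is a table. B is a beam. A beam spans the tops of two tables. The clear span between the two tables is 750 mm.

Second table starts at x = 2277; first ends at x = 1527; clear span = 2277 − 1527 = 750 mm.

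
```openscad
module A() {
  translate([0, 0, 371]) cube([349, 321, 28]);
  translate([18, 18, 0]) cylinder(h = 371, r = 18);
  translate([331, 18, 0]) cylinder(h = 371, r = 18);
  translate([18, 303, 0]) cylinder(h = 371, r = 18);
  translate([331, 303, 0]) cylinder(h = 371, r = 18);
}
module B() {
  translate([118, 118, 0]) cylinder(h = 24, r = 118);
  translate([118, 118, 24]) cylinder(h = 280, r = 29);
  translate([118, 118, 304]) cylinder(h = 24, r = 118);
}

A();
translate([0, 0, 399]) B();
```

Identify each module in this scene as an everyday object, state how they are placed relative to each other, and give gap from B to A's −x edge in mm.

The spool's min-x is at 0; the stool's min-x is 0; gap = 0 mm.

A is a stool. B is a spool. The spool is on top of the stool. The gap from the spool to the stool's −x edge is 0 mm.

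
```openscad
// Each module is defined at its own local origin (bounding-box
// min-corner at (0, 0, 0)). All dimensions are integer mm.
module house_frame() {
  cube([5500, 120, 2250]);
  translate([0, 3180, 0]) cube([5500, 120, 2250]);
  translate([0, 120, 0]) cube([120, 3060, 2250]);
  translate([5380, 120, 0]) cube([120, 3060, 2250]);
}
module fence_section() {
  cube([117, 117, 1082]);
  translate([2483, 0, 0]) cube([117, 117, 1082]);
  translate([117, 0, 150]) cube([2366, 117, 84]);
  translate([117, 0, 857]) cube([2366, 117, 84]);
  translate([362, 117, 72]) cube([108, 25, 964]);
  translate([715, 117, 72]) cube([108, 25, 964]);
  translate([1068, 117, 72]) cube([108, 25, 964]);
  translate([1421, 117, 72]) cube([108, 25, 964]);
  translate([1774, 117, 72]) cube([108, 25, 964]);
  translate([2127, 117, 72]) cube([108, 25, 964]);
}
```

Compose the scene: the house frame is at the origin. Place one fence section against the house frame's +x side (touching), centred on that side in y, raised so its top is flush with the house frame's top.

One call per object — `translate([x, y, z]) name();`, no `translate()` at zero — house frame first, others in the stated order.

house_frame();
translate([5500, 1579, 1168]) fence_section();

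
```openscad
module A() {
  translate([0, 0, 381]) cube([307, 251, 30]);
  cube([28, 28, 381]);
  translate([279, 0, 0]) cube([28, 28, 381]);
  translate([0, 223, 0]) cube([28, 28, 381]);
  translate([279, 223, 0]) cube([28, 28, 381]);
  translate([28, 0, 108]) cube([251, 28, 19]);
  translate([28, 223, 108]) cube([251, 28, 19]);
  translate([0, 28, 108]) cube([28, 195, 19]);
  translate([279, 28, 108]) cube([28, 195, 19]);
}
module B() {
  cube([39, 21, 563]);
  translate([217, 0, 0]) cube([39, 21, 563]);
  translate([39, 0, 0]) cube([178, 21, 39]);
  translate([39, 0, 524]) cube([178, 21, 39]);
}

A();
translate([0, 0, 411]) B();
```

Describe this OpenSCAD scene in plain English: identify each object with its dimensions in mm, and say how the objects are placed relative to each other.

A is a simple wooden stool: a rectangular seat 307 mm (x) by 251 mm (y), 30 mm thick, top face at z = 411 mm, on four square legs, each 28×28 mm in cross-section. The legs rest on z = 0, each flush with a corner of the seat. Four stretchers, 28 mm wide and 19 mm tall, connect adjacent legs with their undersides at z = 108 mm, each running between the inner faces of the legs it joins and aligned with the legs' outer faces on the other axis.

B is a rectangular picture frame lying in the x–z plane (depth along y). The opening is 178 mm wide (x) by 485 mm tall (z), surrounded by a border 39 mm wide on all four sides. The frame is 21 mm deep and is made of two full-height vertical stiles with two horizontal rails fitted between them.

The picture frame is on top of the stool.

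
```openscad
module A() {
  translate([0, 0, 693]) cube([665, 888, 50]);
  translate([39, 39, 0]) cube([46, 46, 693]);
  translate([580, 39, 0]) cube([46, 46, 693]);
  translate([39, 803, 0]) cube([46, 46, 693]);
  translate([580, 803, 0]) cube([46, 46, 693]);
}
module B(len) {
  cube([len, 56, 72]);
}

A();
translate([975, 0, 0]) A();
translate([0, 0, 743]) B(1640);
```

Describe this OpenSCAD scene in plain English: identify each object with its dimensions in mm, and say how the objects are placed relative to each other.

A is a table with a 665×888 mm rectangular top, 50 mm thick, top surface at z = 743 mm, supported by four 46×46 mm square legs, each inset 39 mm from the nearest pair of top edges, running from the floor.

B is a rectangular beam 1640 mm long (x), 56 mm deep (y), 72 mm thick (z).

The beam spans the tops of two tables placed 310 mm apart, resting at z = 743 mm.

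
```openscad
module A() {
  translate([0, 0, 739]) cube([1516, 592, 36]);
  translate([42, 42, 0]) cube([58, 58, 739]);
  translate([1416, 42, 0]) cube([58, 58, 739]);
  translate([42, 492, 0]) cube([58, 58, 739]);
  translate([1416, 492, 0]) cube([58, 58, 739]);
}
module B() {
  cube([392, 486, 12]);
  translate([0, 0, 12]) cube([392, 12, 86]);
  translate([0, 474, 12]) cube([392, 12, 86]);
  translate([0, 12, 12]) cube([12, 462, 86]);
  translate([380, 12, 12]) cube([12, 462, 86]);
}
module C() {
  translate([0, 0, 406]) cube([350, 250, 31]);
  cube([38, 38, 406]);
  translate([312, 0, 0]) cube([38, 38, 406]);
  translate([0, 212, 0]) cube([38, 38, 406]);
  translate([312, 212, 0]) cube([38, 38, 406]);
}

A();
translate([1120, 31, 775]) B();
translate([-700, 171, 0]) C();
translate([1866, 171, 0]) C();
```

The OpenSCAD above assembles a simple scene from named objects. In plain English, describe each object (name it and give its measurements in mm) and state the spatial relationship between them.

A is a table with a 1516×592 mm rectangular top, 36 mm thick, top surface at z = 775 mm, supported by four 58×58 mm square legs, each inset 42 mm from the nearest pair of top edges, running from the floor.

B is an open storage box with external size 392×486×98 mm and wall thickness 12 mm (the base is also 12 mm thick). The base covers the whole footprint; the four walls stand on the base, with the y-facing walls full-width and the x-facing walls fitting between their inner faces.

C is a four-legged stool. The seat is a 350×250×31 mm slab whose top surface is at z = 437 mm; four square legs, each 38×38 mm in cross-section, run from the floor (z = 0) to the underside of the seat, each flush with a corner of the seat.

The open box is on top of the table. Two stools sit around the table at the −x, +x sides.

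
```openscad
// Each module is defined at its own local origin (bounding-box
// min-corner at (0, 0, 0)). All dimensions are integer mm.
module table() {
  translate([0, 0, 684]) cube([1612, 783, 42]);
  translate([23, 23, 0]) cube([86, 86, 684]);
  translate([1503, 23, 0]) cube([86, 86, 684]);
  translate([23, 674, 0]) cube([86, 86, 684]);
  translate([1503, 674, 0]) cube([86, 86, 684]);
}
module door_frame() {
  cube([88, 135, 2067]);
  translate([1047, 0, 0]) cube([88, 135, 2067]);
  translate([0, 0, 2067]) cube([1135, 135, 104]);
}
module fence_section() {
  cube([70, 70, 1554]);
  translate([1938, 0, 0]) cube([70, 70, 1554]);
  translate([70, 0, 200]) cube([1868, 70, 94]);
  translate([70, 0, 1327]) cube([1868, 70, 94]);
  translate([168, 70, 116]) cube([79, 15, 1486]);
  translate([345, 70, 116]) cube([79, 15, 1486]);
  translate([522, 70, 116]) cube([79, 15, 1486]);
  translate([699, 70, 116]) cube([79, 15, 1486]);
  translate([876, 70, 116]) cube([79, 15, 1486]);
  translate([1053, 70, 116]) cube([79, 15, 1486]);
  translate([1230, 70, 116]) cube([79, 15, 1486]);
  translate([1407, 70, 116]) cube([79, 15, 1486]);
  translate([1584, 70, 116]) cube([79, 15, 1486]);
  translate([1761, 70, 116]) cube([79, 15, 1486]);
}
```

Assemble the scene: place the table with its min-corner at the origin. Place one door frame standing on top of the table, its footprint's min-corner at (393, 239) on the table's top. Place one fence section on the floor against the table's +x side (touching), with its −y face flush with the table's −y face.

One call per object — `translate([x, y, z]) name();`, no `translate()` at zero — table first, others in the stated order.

table();
translate([393, 239, 726]) door_frame();
translate([1612, 0, 0]) fence_section();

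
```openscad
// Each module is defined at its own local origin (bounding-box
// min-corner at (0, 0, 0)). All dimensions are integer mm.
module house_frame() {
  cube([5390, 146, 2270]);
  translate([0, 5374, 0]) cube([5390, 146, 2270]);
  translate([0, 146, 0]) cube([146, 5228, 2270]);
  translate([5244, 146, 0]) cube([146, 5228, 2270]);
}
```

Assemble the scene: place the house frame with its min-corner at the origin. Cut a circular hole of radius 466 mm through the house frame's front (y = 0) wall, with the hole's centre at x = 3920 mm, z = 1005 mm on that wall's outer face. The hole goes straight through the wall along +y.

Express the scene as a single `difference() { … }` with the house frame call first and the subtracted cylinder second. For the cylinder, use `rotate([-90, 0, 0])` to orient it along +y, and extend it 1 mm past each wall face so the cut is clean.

difference() {
  house_frame();
  translate([3920, -1, 1005]) rotate([-90, 0, 0]) cylinder(h = 148, r = 466);
}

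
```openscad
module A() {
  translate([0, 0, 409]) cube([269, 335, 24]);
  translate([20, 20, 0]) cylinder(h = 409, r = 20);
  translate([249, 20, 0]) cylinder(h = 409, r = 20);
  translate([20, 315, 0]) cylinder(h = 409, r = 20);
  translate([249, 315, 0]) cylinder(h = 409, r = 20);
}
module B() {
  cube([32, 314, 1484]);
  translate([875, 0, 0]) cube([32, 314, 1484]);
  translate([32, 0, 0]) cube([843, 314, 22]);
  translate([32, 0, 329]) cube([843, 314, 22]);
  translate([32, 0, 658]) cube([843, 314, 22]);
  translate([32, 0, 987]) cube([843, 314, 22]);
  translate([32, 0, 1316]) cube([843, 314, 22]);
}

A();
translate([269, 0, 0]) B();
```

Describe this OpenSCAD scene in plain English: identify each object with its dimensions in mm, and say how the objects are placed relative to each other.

A is a four-legged stool. The seat is a 269×335×24 mm slab whose top surface is at z = 433 mm; four round legs, each 40 mm in diameter, run from the floor (z = 0) to the underside of the seat, each leg's axis is inset half a diameter from the nearest pair of seat edges (so the leg's bounding box is flush with the corner).

B is a bookshelf 907 mm wide overall, 314 mm deep and 1484 mm tall. The two sides are 32 mm thick vertical panels. 5 horizontal shelves of 22 mm thickness span between the inner faces of the sides; the lowest shelf sits on the floor and shelves are stacked with a clear vertical gap of 307 mm between each pair.

The bookshelf is against the stool's +x side, with their −y faces flush.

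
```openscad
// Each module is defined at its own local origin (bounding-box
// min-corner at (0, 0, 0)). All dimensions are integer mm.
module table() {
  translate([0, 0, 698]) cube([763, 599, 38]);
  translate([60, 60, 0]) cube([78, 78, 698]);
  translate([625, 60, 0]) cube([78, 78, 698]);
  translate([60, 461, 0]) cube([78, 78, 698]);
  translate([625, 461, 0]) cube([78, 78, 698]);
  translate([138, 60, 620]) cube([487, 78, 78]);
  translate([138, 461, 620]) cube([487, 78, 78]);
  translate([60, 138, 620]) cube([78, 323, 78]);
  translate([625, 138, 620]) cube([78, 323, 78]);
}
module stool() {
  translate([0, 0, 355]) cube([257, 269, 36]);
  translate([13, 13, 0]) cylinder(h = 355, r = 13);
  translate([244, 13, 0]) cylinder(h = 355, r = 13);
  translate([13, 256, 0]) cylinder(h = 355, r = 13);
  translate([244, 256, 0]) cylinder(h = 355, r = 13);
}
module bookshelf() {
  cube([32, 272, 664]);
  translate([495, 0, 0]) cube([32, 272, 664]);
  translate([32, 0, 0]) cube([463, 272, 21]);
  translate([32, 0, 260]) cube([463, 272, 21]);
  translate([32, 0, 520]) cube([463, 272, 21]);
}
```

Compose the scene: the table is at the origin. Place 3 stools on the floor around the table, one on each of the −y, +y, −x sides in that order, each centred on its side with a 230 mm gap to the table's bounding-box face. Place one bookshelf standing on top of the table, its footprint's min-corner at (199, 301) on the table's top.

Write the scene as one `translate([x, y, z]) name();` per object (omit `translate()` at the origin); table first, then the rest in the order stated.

table();
translate([253, -499, 0]) stool();
translate([253, 829, 0]) stool();
translate([-487, 165, 0]) stool();
translate([199, 301, 736]) bookshelf();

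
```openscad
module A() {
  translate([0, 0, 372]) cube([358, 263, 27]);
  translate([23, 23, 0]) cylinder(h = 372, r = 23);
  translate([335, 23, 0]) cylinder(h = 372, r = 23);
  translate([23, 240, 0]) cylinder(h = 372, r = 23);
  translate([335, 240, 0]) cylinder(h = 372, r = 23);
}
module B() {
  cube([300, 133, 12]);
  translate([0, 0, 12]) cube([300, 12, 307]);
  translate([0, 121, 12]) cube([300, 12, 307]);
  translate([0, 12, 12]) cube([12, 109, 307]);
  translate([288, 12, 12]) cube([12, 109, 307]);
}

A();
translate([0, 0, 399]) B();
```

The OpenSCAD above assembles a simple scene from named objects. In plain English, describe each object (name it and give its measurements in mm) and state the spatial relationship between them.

A is a four-legged stool. The seat is 358×263 mm, 27 mm thick, top at z = 399 mm. It stands on four round legs, each 46 mm in diameter, from z = 0 to the seat underside, each leg's axis is inset half a diameter from the nearest pair of seat edges (so the leg's bounding box is flush with the corner).

B is an open storage box with external size 300×133×319 mm and wall thickness 12 mm (the base is also 12 mm thick). The base covers the whole footprint; the four walls stand on the base, with the y-facing walls full-width and the x-facing walls fitting between their inner faces.

The open box is on top of the stool.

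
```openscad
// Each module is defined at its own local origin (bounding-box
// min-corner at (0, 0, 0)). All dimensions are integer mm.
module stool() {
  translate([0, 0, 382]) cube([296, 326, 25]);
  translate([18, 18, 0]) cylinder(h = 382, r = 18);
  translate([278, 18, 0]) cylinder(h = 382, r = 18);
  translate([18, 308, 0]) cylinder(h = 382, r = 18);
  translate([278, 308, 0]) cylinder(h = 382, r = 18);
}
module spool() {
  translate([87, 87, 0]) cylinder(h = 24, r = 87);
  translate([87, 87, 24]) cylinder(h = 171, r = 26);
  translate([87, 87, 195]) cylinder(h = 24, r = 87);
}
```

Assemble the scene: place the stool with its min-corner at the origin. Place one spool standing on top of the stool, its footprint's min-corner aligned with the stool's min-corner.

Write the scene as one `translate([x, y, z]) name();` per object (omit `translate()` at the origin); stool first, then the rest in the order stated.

stool();
translate([0, 0, 407]) spool();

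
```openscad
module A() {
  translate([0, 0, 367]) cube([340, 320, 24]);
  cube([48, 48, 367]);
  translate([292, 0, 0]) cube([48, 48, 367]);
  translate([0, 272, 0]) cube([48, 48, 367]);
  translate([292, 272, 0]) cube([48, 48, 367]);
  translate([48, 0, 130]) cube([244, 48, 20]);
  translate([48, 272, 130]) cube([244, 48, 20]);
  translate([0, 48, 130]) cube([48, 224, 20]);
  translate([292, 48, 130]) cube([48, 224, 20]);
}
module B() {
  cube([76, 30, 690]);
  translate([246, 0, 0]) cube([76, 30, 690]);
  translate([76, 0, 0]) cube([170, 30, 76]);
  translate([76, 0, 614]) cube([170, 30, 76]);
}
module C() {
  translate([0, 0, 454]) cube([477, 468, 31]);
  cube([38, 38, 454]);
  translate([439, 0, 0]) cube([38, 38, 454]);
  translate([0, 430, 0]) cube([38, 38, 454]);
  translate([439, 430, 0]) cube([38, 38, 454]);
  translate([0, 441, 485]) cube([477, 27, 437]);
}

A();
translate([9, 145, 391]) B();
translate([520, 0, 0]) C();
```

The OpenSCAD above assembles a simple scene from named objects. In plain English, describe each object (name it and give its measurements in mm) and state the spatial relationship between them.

A is a four-legged stool. The seat is 340×320 mm, 24 mm thick, top at z = 391 mm. It stands on four square legs, each 48×48 mm in cross-section, from z = 0 to the seat underside, each flush with a corner of the seat. Four stretchers, 48 mm wide and 20 mm tall, connect adjacent legs with their undersides at z = 130 mm, each running between the inner faces of the legs it joins and aligned with the legs' outer faces on the other axis.

B is a rectangular picture frame lying in the x–z plane (depth along y). The opening is 170 mm wide (x) by 538 mm tall (z), surrounded by a border 76 mm wide on all four sides. The frame is 30 mm deep and is made of two full-height vertical stiles with two horizontal rails fitted between them.

C is a chair. The seat is a 477×468×31 mm slab with its top at z = 485 mm, on four 38×38 mm corner legs (flush with the seat edges, standing on z = 0). A flat backrest 27 mm thick, 437 mm tall, spans the full seat width and rises from the seat top along its +y edge, rear face flush with the rear of the seat.

The picture frame is on top of the stool, centred. The chair is on the floor beside the stool on its +x side.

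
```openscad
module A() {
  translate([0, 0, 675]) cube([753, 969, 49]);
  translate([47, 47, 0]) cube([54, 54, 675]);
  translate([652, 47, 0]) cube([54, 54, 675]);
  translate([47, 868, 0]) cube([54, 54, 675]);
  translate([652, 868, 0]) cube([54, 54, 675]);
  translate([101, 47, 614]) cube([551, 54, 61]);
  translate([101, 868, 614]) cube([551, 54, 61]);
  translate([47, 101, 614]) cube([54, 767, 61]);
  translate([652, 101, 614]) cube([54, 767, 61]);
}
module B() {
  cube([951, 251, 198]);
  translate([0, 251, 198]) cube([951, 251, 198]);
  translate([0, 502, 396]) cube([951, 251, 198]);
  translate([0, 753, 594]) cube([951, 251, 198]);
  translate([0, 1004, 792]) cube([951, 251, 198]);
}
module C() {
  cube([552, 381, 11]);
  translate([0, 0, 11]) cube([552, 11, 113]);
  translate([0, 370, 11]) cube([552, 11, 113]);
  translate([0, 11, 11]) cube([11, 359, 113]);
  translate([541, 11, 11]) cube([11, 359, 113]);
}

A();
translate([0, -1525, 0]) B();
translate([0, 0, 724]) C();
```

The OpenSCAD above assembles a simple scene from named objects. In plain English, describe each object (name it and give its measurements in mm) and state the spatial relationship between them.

A is a table with a 753×969 mm rectangular top, 49 mm thick, top surface at z = 724 mm, supported by four 54×54 mm square legs, each inset 47 mm from the nearest pair of top edges, running from the floor. Four apron rails, 54 mm thick and 61 mm tall, run between adjacent legs with their top edges flush with the underside of the top and their outer faces flush with the legs' outer faces.

B is a straight staircase of 5 solid steps. Each step is 951 mm wide (x), 251 mm deep (y, the going) and 198 mm tall (the rise). The first step rests on the floor; each subsequent step sits one going further in +y and one rise higher in +z, directly behind and above the previous step with no overlap.

C is an open storage box with external size 552×381×124 mm and wall thickness 11 mm (the base is also 11 mm thick). The base covers the whole footprint; the four walls stand on the base, with the y-facing walls full-width and the x-facing walls fitting between their inner faces.

The staircase is on the floor beside the table on its −y side. The open box is on top of the table.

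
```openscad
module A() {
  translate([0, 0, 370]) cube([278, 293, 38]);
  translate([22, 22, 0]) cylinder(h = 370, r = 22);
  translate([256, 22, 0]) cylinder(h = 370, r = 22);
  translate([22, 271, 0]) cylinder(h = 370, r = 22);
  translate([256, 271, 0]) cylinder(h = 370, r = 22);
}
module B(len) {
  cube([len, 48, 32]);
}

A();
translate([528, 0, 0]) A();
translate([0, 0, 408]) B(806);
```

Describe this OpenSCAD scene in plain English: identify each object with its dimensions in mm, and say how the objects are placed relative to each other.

A is a four-legged stool. The seat is 278×293 mm, 38 mm thick, top at z = 408 mm. It stands on four round legs, each 44 mm in diameter, from z = 0 to the seat underside, each leg's axis is inset half a diameter from the nearest pair of seat edges (so the leg's bounding box is flush with the corner).

B is a rectangular beam 806 mm long (x), 48 mm deep (y), 32 mm thick (z).

The beam spans the tops of two stools placed 250 mm apart, resting at z = 408 mm.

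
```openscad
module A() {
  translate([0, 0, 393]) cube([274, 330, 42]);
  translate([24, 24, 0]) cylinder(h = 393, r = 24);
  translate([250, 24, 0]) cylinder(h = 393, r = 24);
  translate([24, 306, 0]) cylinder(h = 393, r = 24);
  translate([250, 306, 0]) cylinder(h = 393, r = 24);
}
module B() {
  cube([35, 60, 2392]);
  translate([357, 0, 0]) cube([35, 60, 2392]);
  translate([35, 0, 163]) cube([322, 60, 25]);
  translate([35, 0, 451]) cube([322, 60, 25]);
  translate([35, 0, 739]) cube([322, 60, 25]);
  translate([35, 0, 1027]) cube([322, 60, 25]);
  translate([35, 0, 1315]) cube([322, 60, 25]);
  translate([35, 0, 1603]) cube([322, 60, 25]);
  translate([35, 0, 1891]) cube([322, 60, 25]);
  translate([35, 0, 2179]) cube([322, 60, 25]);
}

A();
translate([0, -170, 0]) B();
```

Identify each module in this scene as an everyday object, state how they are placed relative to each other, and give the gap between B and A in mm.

A is a stool. B is a ladder. The ladder is on the floor beside the stool on its −y side. The gap between the ladder and the stool is 110 mm.

The ladder's nearest face is 110 mm from the stool's −y face.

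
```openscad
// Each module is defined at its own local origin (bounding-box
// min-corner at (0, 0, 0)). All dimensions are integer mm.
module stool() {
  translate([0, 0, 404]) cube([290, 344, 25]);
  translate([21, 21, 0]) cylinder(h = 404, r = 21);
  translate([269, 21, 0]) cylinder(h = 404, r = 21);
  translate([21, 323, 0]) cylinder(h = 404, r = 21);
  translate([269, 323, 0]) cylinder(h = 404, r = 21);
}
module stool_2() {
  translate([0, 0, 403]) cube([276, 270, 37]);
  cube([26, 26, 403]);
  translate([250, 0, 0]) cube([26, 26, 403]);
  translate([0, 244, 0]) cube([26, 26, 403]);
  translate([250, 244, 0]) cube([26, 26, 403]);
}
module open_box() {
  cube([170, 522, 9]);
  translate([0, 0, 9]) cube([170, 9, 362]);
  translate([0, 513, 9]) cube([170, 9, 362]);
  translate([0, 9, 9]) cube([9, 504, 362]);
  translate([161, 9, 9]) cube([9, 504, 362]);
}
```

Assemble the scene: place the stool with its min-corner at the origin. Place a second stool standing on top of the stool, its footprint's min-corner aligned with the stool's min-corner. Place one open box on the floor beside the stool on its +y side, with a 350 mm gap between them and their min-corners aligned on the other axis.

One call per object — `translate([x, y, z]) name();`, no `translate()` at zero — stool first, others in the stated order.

stool();
translate([0, 0, 429]) stool_2();
translate([0, 694, 0]) open_box();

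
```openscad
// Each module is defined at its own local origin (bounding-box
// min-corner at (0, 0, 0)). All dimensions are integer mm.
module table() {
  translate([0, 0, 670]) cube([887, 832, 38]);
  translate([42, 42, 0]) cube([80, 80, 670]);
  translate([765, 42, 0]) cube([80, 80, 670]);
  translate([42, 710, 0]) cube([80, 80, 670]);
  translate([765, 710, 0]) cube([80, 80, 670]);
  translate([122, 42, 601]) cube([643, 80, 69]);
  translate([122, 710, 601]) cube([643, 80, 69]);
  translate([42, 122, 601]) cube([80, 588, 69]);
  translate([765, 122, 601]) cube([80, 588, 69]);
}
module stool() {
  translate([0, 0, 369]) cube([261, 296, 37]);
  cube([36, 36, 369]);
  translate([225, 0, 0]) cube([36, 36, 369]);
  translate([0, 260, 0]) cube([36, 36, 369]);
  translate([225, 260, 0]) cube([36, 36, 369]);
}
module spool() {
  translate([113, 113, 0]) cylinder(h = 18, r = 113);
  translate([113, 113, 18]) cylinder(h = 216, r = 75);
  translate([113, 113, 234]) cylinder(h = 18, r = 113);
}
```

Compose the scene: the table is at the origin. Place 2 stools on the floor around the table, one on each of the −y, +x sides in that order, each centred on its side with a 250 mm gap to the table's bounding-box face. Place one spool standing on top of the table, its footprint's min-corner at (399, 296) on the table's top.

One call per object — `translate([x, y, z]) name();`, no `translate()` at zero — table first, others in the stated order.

table();
translate([313, -546, 0]) stool();
translate([1137, 268, 0]) stool();
translate([399, 296, 708]) spool();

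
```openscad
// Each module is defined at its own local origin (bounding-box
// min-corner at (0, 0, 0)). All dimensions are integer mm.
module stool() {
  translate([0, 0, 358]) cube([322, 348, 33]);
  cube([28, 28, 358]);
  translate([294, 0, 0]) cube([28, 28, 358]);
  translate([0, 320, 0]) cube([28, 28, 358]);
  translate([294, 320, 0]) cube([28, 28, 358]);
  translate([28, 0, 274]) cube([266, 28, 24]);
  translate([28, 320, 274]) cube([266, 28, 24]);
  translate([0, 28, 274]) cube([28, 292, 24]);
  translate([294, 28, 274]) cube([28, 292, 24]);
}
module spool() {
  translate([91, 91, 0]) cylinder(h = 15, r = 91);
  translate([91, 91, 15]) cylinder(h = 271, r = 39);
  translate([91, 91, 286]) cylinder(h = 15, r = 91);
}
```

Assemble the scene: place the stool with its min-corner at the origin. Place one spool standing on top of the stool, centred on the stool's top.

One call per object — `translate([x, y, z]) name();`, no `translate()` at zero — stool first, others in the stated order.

stool();
translate([70, 83, 391]) spool();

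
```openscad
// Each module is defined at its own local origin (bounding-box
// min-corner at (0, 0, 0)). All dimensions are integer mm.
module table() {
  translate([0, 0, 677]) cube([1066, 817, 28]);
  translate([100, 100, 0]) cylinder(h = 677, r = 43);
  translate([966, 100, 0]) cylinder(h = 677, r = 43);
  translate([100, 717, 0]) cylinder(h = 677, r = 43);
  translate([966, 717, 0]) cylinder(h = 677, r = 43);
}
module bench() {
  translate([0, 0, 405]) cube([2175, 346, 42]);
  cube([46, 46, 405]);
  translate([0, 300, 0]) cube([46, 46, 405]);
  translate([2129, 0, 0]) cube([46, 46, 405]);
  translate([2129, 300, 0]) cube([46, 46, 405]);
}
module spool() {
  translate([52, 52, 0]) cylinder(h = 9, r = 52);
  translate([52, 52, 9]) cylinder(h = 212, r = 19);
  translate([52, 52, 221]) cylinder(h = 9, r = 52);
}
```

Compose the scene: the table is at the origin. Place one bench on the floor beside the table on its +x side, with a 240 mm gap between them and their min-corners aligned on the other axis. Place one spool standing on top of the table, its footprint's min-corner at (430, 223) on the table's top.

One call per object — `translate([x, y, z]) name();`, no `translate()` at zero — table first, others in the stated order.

table();
translate([1306, 0, 0]) bench();
translate([430, 223, 705]) spool();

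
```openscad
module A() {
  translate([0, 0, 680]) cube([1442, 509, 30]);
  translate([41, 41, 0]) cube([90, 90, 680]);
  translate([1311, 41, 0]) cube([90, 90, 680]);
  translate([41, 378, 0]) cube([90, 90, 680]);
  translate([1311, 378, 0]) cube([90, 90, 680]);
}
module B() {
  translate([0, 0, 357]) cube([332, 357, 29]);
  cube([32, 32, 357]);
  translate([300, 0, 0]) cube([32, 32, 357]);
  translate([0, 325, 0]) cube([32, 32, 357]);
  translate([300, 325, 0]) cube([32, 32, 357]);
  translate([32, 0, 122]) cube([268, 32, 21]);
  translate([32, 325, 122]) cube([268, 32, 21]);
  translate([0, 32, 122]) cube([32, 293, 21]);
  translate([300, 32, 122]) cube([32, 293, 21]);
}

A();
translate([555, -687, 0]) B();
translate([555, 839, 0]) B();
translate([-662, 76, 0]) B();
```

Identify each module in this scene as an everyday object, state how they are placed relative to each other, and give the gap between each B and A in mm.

Each stool's nearest face is 330 mm from the table's bounding box.

A is a table. B is a stool. Three stools sit around the table at the −y, +y, −x sides. The gap between each stool and the table is 330 mm.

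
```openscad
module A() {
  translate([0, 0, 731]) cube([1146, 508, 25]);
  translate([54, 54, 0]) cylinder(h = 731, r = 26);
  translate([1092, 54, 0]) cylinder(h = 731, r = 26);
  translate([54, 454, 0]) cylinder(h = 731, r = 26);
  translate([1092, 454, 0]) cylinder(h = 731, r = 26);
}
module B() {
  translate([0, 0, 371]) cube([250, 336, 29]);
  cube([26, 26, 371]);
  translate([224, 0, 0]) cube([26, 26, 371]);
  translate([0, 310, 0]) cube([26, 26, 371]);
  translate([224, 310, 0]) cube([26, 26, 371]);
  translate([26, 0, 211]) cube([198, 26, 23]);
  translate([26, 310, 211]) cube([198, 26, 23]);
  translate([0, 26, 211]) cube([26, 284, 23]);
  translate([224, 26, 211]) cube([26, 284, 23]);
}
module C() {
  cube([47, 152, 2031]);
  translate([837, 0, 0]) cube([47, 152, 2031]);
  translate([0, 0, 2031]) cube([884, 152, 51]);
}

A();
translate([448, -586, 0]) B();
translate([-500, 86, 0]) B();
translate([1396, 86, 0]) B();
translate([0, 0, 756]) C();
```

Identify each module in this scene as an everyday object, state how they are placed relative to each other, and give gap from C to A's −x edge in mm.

The door frame's min-x is at 0; the table's min-x is 0; gap = 0 mm.

A is a table. B is a stool. C is a door frame. Three stools sit around the table at the −y, −x, +x sides. The door frame is on top of the table. The gap from the door frame to the table's −x edge is 0 mm.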